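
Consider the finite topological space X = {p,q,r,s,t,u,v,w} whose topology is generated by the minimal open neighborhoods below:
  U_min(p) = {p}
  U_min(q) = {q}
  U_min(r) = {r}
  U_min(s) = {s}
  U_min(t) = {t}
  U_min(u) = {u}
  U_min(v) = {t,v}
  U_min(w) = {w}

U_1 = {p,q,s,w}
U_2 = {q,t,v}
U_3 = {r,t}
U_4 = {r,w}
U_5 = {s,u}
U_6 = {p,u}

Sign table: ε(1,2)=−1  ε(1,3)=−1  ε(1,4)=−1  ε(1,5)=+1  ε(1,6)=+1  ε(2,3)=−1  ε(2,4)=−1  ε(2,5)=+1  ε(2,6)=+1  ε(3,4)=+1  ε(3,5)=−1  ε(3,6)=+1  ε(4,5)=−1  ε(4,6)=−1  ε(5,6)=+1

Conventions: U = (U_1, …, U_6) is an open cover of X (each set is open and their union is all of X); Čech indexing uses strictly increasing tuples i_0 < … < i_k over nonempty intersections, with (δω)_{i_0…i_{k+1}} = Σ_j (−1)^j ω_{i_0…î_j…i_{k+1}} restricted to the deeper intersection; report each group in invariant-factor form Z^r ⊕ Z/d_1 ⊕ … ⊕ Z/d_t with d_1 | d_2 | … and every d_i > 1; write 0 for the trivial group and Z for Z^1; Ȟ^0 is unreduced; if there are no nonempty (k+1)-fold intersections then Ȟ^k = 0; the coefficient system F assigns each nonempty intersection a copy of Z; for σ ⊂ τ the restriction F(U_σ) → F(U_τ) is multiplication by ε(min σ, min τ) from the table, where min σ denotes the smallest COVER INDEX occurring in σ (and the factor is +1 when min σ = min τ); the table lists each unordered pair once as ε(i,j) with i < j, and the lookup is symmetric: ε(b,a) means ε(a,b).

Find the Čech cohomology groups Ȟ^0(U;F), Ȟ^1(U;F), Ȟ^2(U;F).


nerve of the cover:
  U12={q} U14={w} U15={s} U16={p} U23={t} U34={r} U56={u}
C dims 6,7; δ0: rk 6, SNF 1^5·2
Ȟ^0 = (6 − 6) − 0 = 0, so Ȟ^0 ≅ 0
Ȟ^1 = (7 − 0) − 6 = 1 plus torsion [2], so Ȟ^1 ≅ Z ⊕ Z/2
Ȟ^2 = (0 − 0) − 0 = 0, so Ȟ^2 ≅ 0

Ȟ^0 ≅ 0,  Ȟ^1 ≅ Z ⊕ Z/2,  Ȟ^2 ≅ 0


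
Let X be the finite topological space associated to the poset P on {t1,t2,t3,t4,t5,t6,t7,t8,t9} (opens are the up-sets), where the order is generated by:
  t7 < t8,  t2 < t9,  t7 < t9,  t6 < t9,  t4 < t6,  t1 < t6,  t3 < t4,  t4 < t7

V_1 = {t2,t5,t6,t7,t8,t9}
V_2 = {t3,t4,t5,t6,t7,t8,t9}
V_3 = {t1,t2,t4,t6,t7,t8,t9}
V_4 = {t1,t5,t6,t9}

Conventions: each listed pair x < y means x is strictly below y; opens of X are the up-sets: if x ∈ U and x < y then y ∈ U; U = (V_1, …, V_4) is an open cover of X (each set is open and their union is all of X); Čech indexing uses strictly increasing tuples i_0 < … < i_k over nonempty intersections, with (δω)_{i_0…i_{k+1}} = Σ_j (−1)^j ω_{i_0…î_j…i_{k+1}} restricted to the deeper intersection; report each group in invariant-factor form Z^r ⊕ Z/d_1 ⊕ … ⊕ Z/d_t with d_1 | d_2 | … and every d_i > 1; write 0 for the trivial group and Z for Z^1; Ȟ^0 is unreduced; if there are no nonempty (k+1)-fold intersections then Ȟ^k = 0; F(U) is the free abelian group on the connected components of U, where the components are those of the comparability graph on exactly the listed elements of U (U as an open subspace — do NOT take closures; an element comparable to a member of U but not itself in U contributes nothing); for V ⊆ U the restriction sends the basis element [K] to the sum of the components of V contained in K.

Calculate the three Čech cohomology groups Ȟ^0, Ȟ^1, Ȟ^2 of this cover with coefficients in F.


Ȟ^0(U;F) ≅ Z^2; Ȟ^1(U;F) ≅ 0; Ȟ^2(U;F) ≅ 0

nerve of the cover:
  V12={t5,t6,t7,t8,t9} V13={t2,t6,t7,t8,t9} V14={t5,t6,t9} V23={t4,t6,t7,t8,t9} V24={t5,t6,t9} V34={t1,t6,t9}
  V123={t6,t7,t8,t9} V124={t5,t6,t9} V134={t6,t9} V234={t6,t9}
  V1234={t6,t9}
components per intersection:
  V1: {t2,t6,t7,t8,t9} {t5}
  V2: {t3,t4,t6,t7,t8,t9} {t5}
  V3: {t1,t2,t4,t6,t7,t8,t9}
  V4: {t1,t6,t9} {t5}
  V12: {t5} {t6,t7,t8,t9}
  V13: {t2,t6,t7,t8,t9}
  V14: {t5} {t6,t9}
  V23: {t4,t6,t7,t8,t9}
  V24: {t5} {t6,t9}
  V34: {t1,t6,t9}
  V123: {t6,t7,t8,t9}
  V124: {t5} {t6,t9}
  V134: {t6,t9}
  V234: {t6,t9}
  V1234: {t6,t9}
C dims 7,9,5,1; δ0: rk 5, SNF 1^5; δ1: rk 4, SNF 1^4; δ2: rk 1, SNF 1^1
Ȟ^0 = (7 − 5) − 0 = 2, so Ȟ^0 ≅ Z^2
Ȟ^1 = (9 − 4) − 5 = 0, so Ȟ^1 ≅ 0
Ȟ^2 = (5 − 1) − 4 = 0, so Ȟ^2 ≅ 0


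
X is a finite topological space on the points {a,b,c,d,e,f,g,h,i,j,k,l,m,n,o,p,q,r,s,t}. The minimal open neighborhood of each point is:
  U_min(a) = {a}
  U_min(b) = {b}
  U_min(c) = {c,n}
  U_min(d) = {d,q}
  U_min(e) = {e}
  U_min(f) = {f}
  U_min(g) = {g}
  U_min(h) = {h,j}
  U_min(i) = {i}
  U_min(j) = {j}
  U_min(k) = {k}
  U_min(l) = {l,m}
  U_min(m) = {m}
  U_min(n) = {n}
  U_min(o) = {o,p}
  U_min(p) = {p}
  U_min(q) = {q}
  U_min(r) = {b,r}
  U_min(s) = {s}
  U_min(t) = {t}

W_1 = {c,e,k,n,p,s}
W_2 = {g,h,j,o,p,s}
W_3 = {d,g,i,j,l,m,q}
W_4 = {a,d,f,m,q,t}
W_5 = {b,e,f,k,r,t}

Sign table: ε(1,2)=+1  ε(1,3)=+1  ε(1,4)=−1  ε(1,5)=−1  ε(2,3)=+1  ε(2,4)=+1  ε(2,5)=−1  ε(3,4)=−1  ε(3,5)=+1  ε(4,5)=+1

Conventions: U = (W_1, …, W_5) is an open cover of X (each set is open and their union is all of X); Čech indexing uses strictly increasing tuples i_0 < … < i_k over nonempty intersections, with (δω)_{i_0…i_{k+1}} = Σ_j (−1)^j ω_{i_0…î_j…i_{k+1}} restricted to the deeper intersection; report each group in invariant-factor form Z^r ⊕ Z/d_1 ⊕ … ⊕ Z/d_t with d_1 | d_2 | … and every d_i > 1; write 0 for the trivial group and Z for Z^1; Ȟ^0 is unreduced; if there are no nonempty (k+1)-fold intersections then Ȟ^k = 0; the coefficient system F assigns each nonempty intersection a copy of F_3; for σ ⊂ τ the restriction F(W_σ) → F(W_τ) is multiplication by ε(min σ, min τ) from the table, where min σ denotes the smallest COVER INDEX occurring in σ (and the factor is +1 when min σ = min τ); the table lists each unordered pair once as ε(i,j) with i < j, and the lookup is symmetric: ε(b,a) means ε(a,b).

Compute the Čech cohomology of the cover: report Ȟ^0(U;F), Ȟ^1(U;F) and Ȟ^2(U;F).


Ȟ^0 = Z/3, Ȟ^1 = Z/3, Ȟ^2 = 0

nonempty intersections:
  W12={p,s} W15={e,k} W23={g,j} W34={d,m,q} W45={f,t}
C dims 5,5; δ0: rk_F3 4
Ȟ^0: (5−4)−0=1 ⇒ Z/3
Ȟ^1: (5−0)−4=1 ⇒ Z/3
Ȟ^2: (0−0)−0=0 ⇒ 0


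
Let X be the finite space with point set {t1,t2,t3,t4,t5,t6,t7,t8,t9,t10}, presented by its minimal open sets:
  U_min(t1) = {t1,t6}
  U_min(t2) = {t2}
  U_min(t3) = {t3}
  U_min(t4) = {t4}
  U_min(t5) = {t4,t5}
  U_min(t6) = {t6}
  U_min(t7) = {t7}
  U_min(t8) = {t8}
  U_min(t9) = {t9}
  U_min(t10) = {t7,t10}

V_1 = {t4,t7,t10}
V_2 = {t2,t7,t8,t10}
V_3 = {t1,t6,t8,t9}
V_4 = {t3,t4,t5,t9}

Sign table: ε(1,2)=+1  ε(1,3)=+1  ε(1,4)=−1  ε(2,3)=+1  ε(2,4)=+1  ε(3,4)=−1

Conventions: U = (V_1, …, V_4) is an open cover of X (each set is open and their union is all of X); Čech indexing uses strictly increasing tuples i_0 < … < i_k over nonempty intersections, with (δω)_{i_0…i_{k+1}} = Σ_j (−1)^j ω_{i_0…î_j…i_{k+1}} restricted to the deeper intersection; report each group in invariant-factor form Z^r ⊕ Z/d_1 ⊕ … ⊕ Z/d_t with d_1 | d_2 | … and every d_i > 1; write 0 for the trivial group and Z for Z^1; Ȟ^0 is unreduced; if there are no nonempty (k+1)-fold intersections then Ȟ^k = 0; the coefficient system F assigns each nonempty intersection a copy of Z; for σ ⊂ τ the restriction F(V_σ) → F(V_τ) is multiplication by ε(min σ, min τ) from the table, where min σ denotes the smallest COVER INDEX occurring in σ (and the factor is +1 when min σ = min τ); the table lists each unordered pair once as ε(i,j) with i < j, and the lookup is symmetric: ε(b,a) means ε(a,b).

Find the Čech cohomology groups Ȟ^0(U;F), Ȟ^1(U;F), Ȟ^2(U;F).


Ȟ^0(U;F) ≅ Z, Ȟ^1(U;F) ≅ Z and Ȟ^2(U;F) ≅ 0

nonempty overlaps:
  V12={t7,t10} V14={t4} V23={t8} V34={t9}
C dims 4,4; δ0: rk 3, SNF 1^3
degree 0: 4−3−0 = 1 → Ȟ^0 ≅ Z
degree 1: 4−0−3 = 1 → Ȟ^1 ≅ Z
degree 2: 0−0−0 = 0 → Ȟ^2 ≅ 0


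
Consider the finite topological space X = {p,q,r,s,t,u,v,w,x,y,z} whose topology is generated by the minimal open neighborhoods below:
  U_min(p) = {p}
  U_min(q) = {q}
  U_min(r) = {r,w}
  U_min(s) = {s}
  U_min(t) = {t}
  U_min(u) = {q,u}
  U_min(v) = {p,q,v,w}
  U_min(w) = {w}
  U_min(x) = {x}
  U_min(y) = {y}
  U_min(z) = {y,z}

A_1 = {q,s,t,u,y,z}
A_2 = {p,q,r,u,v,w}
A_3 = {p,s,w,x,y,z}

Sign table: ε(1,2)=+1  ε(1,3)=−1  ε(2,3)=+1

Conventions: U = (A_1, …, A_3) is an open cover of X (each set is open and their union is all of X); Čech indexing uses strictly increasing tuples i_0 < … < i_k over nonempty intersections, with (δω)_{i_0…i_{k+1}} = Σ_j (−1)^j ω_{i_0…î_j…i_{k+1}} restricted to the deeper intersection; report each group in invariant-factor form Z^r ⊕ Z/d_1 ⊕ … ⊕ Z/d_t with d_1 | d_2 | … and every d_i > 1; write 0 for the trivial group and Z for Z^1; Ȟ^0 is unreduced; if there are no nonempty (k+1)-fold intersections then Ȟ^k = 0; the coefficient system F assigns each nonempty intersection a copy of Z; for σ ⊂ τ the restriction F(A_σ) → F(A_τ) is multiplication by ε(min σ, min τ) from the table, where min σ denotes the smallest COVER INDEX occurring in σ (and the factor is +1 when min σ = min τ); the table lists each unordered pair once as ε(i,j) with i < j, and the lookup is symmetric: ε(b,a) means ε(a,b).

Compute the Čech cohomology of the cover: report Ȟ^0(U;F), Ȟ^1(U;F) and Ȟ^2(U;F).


Ȟ^0 ≅ 0; Ȟ^1 ≅ Z/2; Ȟ^2 ≅ 0

intersection data:
  A12={q,u} A13={s,y,z} A23={p,w}
C dims 3,3; δ0: rk 3, SNF 1^2·2
Ȟ^0 = (3 − 3) − 0 = 0, so Ȟ^0 ≅ 0
Ȟ^1 = (3 − 0) − 3 = 0 plus torsion [2], so Ȟ^1 ≅ Z/2
Ȟ^2 = (0 − 0) − 0 = 0, so Ȟ^2 ≅ 0


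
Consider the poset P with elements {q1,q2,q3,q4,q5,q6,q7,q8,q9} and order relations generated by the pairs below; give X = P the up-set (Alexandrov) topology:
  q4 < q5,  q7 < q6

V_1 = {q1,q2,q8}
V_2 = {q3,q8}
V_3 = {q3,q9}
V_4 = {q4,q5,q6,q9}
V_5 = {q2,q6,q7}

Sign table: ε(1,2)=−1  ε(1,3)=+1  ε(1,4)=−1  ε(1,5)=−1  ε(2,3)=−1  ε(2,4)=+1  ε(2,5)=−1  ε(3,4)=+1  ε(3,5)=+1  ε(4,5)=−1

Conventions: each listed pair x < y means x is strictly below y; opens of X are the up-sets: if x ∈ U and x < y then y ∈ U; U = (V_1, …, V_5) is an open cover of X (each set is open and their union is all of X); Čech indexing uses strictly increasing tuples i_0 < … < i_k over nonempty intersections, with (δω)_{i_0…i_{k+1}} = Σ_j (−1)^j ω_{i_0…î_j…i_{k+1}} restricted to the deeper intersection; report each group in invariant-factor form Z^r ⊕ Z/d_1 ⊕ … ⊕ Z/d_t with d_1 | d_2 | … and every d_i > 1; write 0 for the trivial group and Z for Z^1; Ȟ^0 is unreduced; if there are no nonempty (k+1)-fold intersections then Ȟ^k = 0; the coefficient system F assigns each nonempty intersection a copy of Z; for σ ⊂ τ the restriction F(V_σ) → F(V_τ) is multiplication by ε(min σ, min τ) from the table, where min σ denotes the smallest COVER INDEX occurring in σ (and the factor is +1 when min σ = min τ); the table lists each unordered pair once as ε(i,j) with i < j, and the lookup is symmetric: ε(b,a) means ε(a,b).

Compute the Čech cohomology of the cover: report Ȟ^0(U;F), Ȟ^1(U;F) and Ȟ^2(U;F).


intersection data:
  V12={q8} V15={q2} V23={q3} V34={q9} V45={q6}
C dims 5,5; δ0: rk 4, SNF 1^4
Ȟ^0 = (5 − 4) − 0 = 1, so Ȟ^0 ≅ Z
Ȟ^1 = (5 − 0) − 4 = 1, so Ȟ^1 ≅ Z
Ȟ^2 = (0 − 0) − 0 = 0, so Ȟ^2 ≅ 0

Ȟ^0(U;F) ≅ Z, Ȟ^1(U;F) ≅ Z, Ȟ^2(U;F) ≅ 0


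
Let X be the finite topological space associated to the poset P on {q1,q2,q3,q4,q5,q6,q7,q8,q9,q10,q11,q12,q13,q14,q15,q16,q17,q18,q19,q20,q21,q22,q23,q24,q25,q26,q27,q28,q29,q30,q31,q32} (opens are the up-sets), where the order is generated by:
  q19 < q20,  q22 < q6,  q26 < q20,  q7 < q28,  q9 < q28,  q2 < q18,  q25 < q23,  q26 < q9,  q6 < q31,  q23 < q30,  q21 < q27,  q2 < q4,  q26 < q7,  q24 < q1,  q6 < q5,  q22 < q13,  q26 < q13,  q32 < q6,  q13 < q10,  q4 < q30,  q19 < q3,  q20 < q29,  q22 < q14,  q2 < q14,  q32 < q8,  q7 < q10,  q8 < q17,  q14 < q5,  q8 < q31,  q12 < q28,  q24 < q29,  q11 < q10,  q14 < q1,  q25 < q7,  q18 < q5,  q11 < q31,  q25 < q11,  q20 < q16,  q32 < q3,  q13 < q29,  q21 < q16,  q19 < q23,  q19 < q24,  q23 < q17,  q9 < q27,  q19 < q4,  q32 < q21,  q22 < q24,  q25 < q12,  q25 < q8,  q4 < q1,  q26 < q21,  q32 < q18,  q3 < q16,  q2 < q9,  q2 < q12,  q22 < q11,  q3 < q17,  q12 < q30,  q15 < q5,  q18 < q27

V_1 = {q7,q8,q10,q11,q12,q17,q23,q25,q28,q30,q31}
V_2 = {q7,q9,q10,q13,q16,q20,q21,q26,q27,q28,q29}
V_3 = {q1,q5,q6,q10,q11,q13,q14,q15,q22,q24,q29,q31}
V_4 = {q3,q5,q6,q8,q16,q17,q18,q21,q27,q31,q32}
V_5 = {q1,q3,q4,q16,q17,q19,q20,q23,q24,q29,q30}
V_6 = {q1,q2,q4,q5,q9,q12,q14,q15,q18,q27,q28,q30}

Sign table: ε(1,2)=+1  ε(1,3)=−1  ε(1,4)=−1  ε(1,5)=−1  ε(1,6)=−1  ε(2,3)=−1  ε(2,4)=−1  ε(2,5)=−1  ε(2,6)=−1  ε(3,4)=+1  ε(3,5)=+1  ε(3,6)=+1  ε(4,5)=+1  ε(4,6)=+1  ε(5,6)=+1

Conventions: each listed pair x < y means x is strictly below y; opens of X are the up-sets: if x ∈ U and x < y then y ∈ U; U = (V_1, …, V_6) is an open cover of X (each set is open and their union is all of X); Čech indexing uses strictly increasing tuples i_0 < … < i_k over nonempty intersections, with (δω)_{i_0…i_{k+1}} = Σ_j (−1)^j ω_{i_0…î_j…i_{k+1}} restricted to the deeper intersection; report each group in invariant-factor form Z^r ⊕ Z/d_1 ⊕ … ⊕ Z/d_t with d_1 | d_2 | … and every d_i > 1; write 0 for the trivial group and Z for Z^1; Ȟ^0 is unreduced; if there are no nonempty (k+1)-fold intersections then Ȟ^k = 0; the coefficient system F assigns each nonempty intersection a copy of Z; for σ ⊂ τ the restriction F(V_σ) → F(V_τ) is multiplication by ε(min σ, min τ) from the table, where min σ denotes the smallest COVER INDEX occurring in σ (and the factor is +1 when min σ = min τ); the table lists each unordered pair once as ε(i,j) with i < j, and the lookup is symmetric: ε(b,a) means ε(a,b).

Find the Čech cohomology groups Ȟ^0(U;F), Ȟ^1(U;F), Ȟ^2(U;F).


nonempty overlaps:
  V12={q7,q10,q28} V13={q10,q11,q31} V14={q8,q17,q31} V15={q17,q23,q30} V16={q12,q28,q30} V23={q10,q13,q29} V24={q16,q21,q27} V25={q16,q20,q29} V26={q9,q27,q28} V34={q5,q6,q31} V35={q1,q24,q29} V36={q1,q5,q14,q15} V45={q3,q16,q17} V46={q5,q18,q27} V56={q1,q4,q30}
  V123={q10} V126={q28} V134={q31} V145={q17} V156={q30} V235={q29} V245={q16} V246={q27} V346={q5} V356={q1}
C dims 6,15,10; δ0: rk 5, SNF 1^5; δ1: rk 10, SNF 1^9·2
degree 0: 6−5−0 = 1 → Ȟ^0 ≅ Z
degree 1: 15−10−5 = 0 → Ȟ^1 ≅ 0
degree 2: 10−0−10 = 0 plus torsion [2] → Ȟ^2 ≅ Z/2

Ȟ^0 = Z, Ȟ^1 = 0, Ȟ^2 = Z/2


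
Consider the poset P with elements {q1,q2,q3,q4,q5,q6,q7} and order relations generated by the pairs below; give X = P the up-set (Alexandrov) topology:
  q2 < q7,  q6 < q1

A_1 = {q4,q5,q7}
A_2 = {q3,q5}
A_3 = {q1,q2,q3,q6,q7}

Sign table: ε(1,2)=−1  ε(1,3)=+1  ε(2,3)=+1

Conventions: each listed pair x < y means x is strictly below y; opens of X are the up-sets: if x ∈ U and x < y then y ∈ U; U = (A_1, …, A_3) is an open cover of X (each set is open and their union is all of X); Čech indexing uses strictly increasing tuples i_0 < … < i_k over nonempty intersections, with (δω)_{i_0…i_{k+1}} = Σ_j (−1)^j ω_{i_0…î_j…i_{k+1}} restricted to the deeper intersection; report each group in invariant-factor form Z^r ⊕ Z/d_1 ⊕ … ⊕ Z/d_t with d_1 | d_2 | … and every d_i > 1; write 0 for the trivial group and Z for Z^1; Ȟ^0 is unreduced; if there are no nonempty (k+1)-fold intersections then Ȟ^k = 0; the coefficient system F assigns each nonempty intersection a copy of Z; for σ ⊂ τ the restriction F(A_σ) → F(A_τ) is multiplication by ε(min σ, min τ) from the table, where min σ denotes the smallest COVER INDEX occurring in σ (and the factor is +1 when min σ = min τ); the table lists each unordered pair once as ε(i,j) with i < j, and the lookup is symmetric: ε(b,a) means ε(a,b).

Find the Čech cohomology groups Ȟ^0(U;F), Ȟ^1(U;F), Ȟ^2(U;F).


nerve of the cover:
  A12={q5} A13={q7} A23={q3}
C dims 3,3; δ0: rk 3, SNF 1^2·2
Ȟ^0 = (3 − 3) − 0 = 0, so Ȟ^0 ≅ 0
Ȟ^1 = (3 − 0) − 3 = 0 plus torsion [2], so Ȟ^1 ≅ Z/2
Ȟ^2 = (0 − 0) − 0 = 0, so Ȟ^2 ≅ 0

Ȟ^0(U;F) ≅ 0, Ȟ^1(U;F) ≅ Z/2 and Ȟ^2(U;F) ≅ 0


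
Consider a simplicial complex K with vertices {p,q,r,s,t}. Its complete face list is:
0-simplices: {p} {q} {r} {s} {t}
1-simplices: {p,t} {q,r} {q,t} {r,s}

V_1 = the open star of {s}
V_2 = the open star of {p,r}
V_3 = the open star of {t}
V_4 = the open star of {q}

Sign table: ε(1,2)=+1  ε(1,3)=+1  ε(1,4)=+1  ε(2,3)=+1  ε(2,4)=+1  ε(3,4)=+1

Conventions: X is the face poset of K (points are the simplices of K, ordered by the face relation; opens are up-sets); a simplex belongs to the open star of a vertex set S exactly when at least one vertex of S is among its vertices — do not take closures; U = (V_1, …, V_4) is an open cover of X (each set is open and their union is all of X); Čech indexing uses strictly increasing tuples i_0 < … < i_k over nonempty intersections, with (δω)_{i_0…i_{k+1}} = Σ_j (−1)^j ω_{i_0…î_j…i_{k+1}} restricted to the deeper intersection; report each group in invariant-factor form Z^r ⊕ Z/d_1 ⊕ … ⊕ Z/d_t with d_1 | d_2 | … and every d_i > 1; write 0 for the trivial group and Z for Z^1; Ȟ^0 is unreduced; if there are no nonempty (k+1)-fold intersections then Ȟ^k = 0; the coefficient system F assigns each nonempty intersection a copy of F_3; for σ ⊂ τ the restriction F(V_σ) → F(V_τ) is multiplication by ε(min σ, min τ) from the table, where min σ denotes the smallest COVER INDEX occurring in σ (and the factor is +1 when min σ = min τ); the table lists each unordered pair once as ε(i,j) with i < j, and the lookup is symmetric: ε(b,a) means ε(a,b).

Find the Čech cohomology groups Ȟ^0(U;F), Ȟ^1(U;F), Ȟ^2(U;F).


nerve of the cover:
  V1={{s},{r,s}} V2={{p},{r},{p,t},{q,r},{r,s}} V3={{t},{p,t},{q,t}} V4={{q},{q,r},{q,t}}
  V12={{r,s}} V23={{p,t}} V24={{q,r}} V34={{q,t}}
C dims 4,4; δ0: rk_F3 3
Ȟ^0 = (4 − 3) − 0 = 1, so Ȟ^0 ≅ Z/3
Ȟ^1 = (4 − 0) − 3 = 1, so Ȟ^1 ≅ Z/3
Ȟ^2 = (0 − 0) − 0 = 0, so Ȟ^2 ≅ 0

Ȟ^0 = Z/3, Ȟ^1 = Z/3 and Ȟ^2 = 0


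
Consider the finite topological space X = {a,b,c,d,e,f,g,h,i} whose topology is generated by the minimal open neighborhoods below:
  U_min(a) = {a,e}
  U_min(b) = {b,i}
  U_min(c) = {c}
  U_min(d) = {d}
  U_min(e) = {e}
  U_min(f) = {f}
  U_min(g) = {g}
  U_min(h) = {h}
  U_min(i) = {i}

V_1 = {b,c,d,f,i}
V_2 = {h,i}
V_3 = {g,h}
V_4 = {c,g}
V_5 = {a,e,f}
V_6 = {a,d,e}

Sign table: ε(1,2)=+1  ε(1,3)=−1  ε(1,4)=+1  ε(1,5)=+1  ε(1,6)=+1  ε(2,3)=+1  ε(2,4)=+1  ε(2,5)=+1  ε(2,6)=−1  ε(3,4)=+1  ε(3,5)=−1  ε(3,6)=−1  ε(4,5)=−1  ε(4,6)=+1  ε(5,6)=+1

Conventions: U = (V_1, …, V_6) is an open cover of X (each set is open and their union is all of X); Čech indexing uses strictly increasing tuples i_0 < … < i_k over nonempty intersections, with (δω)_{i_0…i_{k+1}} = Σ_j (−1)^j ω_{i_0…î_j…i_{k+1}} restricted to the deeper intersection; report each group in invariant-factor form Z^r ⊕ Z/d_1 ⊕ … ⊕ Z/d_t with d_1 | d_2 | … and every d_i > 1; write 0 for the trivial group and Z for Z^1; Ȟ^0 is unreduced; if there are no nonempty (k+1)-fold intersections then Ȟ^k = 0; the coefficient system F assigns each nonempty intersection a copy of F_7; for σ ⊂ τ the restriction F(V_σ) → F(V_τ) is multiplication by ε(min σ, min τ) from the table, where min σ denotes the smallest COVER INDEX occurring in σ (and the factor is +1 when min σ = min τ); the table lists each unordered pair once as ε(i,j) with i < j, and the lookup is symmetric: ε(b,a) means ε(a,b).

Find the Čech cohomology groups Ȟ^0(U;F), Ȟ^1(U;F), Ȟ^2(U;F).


cover nerve:
  V12={i} V14={c} V15={f} V16={d} V23={h} V34={g} V56={a,e}
C dims 6,7; δ0: rk_F7 5
Ȟ^0: (6−5)−0=1 ⇒ Z/7
Ȟ^1: (7−0)−5=2 ⇒ Z/7 ⊕ Z/7
Ȟ^2: (0−0)−0=0 ⇒ 0

Ȟ^0(U;F) ≅ Z/7,  Ȟ^1(U;F) ≅ Z/7 ⊕ Z/7,  Ȟ^2(U;F) ≅ 0


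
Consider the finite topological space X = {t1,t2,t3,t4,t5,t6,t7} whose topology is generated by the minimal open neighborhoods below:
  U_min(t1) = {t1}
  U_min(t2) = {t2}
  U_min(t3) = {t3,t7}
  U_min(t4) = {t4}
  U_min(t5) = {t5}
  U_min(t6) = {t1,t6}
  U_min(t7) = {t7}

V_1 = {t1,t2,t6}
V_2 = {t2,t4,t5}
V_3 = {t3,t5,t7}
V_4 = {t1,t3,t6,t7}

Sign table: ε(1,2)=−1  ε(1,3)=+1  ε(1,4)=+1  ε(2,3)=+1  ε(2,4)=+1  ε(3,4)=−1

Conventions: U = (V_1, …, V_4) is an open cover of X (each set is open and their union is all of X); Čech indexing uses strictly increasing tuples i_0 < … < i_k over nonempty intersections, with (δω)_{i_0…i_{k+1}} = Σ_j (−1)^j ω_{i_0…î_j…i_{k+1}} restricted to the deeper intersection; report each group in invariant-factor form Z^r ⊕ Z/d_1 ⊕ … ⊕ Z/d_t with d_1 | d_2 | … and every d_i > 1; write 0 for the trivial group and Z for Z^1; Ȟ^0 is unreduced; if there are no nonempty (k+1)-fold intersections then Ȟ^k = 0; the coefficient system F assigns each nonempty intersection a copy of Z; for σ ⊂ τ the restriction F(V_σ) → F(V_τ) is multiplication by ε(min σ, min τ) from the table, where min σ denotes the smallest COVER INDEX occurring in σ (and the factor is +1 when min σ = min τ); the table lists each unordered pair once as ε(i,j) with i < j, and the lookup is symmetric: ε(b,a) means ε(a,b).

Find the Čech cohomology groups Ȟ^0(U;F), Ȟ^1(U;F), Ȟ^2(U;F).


Ȟ^0 = Z; Ȟ^1 = Z; Ȟ^2 = 0

cover nerve:
  V12={t2} V14={t1,t6} V23={t5} V34={t3,t7}
C dims 4,4; δ0: rk 3, SNF 1^3
Ȟ^0: (4−3)−0=1 ⇒ Z
Ȟ^1: (4−0)−3=1 ⇒ Z
Ȟ^2: (0−0)−0=0 ⇒ 0


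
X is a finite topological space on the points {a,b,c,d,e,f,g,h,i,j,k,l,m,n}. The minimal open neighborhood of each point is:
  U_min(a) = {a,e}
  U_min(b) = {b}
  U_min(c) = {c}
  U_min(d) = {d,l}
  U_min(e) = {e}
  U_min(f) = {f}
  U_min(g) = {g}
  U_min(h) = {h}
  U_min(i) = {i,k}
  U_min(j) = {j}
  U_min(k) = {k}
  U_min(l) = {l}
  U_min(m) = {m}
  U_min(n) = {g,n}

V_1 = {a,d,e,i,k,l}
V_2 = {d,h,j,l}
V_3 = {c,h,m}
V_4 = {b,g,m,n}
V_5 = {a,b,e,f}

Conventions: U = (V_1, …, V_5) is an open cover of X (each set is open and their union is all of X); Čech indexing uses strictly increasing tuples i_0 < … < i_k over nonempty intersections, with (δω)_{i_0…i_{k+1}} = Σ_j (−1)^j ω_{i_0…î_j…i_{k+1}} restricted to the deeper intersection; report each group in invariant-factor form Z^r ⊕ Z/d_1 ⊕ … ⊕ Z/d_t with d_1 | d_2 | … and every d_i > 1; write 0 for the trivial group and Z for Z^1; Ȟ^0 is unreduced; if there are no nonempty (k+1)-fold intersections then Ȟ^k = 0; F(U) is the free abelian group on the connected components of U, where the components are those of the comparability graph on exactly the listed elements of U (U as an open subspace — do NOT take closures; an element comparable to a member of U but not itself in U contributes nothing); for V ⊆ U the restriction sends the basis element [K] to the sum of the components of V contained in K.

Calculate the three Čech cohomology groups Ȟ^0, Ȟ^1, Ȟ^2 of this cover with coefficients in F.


Ȟ^0 = Z^10, Ȟ^1 = 0 and Ȟ^2 = 0

nonempty intersections:
  V12={d,l} V15={a,e} V23={h} V34={m} V45={b}
components per intersection:
  V1: {a,e} {d,l} {i,k}
  V2: {d,l} {h} {j}
  V3: {c} {h} {m}
  V4: {b} {g,n} {m}
  V5: {a,e} {b} {f}
  V12: {d,l}
  V15: {a,e}
  V23: {h}
  V34: {m}
  V45: {b}
C dims 15,5; δ0: rk 5, SNF 1^5
Ȟ^0: (15−5)−0=10 ⇒ Z^10
Ȟ^1: (5−0)−5=0 ⇒ 0
Ȟ^2: (0−0)−0=0 ⇒ 0


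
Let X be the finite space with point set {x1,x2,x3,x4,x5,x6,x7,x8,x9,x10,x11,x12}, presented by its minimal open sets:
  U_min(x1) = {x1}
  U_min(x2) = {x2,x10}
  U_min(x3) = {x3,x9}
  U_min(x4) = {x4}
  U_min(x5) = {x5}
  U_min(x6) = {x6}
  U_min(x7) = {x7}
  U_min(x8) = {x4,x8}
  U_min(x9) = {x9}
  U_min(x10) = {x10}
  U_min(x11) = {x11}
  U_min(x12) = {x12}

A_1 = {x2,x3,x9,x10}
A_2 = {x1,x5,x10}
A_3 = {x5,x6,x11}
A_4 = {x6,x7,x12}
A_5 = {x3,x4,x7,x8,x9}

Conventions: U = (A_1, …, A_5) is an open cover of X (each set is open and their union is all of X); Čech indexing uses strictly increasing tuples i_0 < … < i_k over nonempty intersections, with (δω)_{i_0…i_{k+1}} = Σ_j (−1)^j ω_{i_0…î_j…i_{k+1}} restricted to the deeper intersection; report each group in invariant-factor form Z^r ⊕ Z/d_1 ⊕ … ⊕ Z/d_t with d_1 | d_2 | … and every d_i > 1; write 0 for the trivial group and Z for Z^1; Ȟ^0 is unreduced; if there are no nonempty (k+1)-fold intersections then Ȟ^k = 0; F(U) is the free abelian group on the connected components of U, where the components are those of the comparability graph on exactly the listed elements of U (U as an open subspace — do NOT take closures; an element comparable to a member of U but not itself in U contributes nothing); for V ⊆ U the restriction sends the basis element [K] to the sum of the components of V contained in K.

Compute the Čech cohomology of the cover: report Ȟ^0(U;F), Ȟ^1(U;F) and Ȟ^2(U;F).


Ȟ^0(U;F) ≅ Z^9; Ȟ^1(U;F) ≅ 0; Ȟ^2(U;F) ≅ 0

nerve of the cover:
  A12={x10} A15={x3,x9} A23={x5} A34={x6} A45={x7}
components per intersection:
  A1: {x2,x10} {x3,x9}
  A2: {x1} {x5} {x10}
  A3: {x5} {x6} {x11}
  A4: {x6} {x7} {x12}
  A5: {x3,x9} {x4,x8} {x7}
  A12: {x10}
  A15: {x3,x9}
  A23: {x5}
  A34: {x6}
  A45: {x7}
C dims 14,5; δ0: rk 5, SNF 1^5
Ȟ^0 = (14 − 5) − 0 = 9, so Ȟ^0 ≅ Z^9
Ȟ^1 = (5 − 0) − 5 = 0, so Ȟ^1 ≅ 0
Ȟ^2 = (0 − 0) − 0 = 0, so Ȟ^2 ≅ 0


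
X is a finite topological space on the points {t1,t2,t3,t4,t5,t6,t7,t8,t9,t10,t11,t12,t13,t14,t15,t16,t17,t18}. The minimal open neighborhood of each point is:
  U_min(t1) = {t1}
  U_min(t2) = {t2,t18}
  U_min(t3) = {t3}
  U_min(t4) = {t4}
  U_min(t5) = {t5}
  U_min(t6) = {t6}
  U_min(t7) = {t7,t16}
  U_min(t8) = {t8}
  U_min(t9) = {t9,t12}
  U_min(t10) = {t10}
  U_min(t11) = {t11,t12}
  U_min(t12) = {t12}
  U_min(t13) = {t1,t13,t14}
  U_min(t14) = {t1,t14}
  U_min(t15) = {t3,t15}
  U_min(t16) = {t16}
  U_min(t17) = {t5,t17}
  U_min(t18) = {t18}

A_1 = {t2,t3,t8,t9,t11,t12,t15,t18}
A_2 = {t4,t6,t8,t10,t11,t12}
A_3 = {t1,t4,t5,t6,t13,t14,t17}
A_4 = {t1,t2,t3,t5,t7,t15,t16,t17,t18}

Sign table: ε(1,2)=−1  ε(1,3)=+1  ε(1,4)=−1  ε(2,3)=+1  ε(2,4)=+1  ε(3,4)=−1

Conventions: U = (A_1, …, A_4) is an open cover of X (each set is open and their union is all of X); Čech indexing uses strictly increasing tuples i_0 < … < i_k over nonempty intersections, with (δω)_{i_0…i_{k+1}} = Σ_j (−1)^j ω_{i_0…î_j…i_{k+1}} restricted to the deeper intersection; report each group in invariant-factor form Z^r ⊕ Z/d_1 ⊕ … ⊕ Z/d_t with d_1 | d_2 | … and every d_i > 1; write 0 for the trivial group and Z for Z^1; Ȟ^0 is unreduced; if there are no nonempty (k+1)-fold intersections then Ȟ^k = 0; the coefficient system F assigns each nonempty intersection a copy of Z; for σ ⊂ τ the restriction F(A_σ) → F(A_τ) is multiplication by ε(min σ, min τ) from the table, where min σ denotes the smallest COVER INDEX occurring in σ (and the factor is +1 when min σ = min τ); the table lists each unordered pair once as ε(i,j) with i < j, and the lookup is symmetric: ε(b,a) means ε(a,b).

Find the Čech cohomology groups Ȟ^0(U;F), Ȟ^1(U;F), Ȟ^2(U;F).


nerve of the cover:
  A12={t8,t11,t12} A14={t2,t3,t15,t18} A23={t4,t6} A34={t1,t5,t17}
C dims 4,4; δ0: rk 4, SNF 1^3·2
Ȟ^0 = (4 − 4) − 0 = 0, so Ȟ^0 ≅ 0
Ȟ^1 = (4 − 0) − 4 = 0 plus torsion [2], so Ȟ^1 ≅ Z/2
Ȟ^2 = (0 − 0) − 0 = 0, so Ȟ^2 ≅ 0

Ȟ^0(U;F) ≅ 0,  Ȟ^1(U;F) ≅ Z/2,  Ȟ^2(U;F) ≅ 0


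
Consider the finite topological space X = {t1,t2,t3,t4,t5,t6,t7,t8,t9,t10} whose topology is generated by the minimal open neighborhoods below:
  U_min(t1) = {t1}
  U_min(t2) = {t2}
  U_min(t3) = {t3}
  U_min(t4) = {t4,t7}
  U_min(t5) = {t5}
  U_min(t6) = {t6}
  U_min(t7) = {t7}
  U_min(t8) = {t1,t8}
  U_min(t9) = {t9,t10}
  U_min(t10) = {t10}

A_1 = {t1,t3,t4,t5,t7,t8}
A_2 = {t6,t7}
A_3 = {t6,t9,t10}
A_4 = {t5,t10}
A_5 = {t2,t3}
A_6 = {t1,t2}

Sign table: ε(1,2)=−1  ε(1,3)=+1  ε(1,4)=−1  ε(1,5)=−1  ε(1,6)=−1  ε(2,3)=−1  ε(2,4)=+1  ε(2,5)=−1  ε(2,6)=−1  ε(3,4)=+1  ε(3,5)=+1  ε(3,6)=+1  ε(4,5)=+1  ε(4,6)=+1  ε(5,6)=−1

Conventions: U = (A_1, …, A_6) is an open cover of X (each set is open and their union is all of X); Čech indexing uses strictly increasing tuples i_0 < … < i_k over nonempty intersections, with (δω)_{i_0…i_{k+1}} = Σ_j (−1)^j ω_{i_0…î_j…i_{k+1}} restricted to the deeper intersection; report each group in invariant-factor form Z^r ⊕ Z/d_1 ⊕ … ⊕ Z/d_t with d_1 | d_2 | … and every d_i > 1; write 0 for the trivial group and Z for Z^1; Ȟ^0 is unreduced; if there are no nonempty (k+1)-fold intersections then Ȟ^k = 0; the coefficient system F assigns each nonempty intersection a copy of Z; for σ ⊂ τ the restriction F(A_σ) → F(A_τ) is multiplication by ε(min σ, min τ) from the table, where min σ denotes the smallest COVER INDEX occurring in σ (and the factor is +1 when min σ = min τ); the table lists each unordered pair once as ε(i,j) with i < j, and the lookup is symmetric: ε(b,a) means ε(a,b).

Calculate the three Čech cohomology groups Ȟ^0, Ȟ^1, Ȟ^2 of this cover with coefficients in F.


Ȟ^0(U;F) ≅ 0, Ȟ^1(U;F) ≅ Z ⊕ Z/2 and Ȟ^2(U;F) ≅ 0

nonempty overlaps:
  A12={t7} A14={t5} A15={t3} A16={t1} A23={t6} A34={t10} A56={t2}
C dims 6,7; δ0: rk 6, SNF 1^5·2
degree 0: 6−6−0 = 0 → Ȟ^0 ≅ 0
degree 1: 7−0−6 = 1 plus torsion [2] → Ȟ^1 ≅ Z ⊕ Z/2
degree 2: 0−0−0 = 0 → Ȟ^2 ≅ 0


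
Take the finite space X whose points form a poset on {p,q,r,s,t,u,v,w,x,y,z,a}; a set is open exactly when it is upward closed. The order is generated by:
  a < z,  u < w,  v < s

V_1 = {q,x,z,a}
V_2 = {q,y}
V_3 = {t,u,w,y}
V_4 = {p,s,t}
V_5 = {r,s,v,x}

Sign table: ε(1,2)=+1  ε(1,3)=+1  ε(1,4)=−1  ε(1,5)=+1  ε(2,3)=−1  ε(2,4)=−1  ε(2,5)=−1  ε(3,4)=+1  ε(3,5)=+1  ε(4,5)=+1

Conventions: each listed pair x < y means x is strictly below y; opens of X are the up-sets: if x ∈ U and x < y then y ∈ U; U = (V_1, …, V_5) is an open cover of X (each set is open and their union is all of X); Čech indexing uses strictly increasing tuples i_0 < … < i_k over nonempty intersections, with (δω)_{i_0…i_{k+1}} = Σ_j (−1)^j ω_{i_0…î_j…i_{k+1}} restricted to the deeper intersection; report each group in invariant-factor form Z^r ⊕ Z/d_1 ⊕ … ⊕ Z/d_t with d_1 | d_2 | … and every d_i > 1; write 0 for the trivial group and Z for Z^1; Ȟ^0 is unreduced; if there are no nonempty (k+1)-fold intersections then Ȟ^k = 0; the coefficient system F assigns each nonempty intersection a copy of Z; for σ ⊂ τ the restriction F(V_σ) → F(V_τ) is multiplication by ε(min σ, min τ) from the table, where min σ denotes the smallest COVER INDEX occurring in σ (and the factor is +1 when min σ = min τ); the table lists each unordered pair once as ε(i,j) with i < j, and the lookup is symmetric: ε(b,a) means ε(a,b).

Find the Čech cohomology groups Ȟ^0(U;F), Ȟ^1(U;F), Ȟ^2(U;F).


Ȟ^0 = 0,  Ȟ^1 = Z/2,  Ȟ^2 = 0

nerve of the cover:
  V12={q} V15={x} V23={y} V34={t} V45={s}
C dims 5,5; δ0: rk 5, SNF 1^4·2
Ȟ^0 = (5 − 5) − 0 = 0, so Ȟ^0 ≅ 0
Ȟ^1 = (5 − 0) − 5 = 0 plus torsion [2], so Ȟ^1 ≅ Z/2
Ȟ^2 = (0 − 0) − 0 = 0, so Ȟ^2 ≅ 0


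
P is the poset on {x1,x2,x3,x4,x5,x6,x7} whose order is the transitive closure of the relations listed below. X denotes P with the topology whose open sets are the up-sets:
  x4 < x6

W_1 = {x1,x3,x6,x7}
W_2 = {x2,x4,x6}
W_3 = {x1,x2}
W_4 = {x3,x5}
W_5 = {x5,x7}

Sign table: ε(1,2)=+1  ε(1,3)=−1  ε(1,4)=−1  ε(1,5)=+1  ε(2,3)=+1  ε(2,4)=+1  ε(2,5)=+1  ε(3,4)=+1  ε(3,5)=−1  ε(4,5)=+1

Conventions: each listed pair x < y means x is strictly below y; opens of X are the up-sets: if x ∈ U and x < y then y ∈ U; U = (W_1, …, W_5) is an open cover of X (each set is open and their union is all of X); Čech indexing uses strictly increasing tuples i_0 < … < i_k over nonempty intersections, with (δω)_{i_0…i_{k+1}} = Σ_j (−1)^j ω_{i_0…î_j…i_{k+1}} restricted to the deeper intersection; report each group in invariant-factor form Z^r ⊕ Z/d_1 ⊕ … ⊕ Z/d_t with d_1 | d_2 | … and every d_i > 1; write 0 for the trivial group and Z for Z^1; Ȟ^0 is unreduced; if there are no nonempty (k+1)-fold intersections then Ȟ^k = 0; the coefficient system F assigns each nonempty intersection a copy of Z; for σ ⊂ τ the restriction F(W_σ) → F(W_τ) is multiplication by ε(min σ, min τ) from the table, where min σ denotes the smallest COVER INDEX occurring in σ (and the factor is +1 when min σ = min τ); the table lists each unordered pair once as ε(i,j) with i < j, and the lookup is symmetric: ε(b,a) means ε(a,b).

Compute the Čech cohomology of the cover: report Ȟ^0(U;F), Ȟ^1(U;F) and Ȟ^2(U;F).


Ȟ^0(U;F) ≅ 0, Ȟ^1(U;F) ≅ Z ⊕ Z/2, Ȟ^2(U;F) ≅ 0

intersection data:
  W12={x6} W13={x1} W14={x3} W15={x7} W23={x2} W45={x5}
C dims 5,6; δ0: rk 5, SNF 1^4·2
Ȟ^0 = (5 − 5) − 0 = 0, so Ȟ^0 ≅ 0
Ȟ^1 = (6 − 0) − 5 = 1 plus torsion [2], so Ȟ^1 ≅ Z ⊕ Z/2
Ȟ^2 = (0 − 0) − 0 = 0, so Ȟ^2 ≅ 0


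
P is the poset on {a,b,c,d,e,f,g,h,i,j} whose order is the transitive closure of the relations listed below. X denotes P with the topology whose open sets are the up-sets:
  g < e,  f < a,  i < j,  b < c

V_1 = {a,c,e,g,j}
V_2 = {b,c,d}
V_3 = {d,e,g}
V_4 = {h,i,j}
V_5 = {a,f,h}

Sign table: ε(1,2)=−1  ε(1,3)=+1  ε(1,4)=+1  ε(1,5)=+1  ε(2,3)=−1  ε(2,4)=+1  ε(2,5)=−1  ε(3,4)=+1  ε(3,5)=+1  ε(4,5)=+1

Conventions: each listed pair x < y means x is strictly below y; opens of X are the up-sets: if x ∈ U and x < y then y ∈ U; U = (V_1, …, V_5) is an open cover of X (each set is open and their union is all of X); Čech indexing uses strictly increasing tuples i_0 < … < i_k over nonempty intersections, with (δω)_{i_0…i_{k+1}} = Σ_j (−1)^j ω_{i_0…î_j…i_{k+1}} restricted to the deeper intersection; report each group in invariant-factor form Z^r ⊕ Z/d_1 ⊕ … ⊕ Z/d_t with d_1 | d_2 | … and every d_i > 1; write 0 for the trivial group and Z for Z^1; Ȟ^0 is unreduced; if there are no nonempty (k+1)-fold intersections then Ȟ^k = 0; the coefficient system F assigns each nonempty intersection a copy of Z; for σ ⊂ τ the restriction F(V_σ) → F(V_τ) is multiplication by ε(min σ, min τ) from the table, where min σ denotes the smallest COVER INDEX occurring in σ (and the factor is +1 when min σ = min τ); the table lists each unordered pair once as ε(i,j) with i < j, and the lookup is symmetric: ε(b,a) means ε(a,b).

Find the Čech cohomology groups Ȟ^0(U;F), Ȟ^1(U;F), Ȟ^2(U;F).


cover nerve:
  V12={c} V13={e,g} V14={j} V15={a} V23={d} V45={h}
C dims 5,6; δ0: rk 4, SNF 1^4
Ȟ^0: (5−4)−0=1 ⇒ Z
Ȟ^1: (6−0)−4=2 ⇒ Z^2
Ȟ^2: (0−0)−0=0 ⇒ 0

Ȟ^0(U;F) ≅ Z,  Ȟ^1(U;F) ≅ Z^2,  Ȟ^2(U;F) ≅ 0


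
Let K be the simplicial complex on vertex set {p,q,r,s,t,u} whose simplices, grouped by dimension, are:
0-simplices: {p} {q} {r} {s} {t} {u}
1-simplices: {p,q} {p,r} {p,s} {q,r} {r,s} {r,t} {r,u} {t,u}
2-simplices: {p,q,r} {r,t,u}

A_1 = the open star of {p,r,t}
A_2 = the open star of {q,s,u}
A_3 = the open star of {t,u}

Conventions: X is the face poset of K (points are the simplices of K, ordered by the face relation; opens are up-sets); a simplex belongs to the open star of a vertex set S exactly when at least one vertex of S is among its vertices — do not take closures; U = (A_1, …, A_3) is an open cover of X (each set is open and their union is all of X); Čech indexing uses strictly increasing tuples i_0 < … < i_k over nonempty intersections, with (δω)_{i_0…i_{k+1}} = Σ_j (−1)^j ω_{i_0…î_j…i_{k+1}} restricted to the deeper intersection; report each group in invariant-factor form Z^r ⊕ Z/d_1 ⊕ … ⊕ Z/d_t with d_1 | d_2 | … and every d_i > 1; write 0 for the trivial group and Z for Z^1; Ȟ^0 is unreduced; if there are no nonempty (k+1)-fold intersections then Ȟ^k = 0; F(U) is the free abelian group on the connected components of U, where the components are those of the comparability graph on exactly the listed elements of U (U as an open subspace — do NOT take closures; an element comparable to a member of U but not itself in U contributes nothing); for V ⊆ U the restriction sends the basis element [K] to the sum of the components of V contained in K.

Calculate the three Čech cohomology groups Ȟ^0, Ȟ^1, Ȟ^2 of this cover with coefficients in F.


Ȟ^0(U;F) ≅ Z; Ȟ^1(U;F) ≅ Z; Ȟ^2(U;F) ≅ 0

intersection data:
  A1={{p},{r},{t},{p,q},{p,r},{p,s},{q,r},{r,s},{r,t},{r,u},{t,u},{p,q,r},{r,t,u}} A2={{q},{s},{u},{p,q},{p,s},{q,r},{r,s},{r,u},{t,u},{p,q,r},{r,t,u}} A3={{t},{u},{r,t},{r,u},{t,u},{r,t,u}}
  A12={{p,q},{p,s},{q,r},{r,s},{r,u},{t,u},{p,q,r},{r,t,u}} A13={{t},{r,t},{r,u},{t,u},{r,t,u}} A23={{u},{r,u},{t,u},{r,t,u}}
  A123={{r,u},{t,u},{r,t,u}}
components per intersection:
  A1: {{p},{r},{t},{p,q},{p,r},{p,s},{q,r},{r,s},{r,t},{r,u},{t,u},{p,q,r},{r,t,u}}
  A2: {{q},{p,q},{q,r},{p,q,r}} {{s},{p,s},{r,s}} {{u},{r,u},{t,u},{r,t,u}}
  A3: {{t},{u},{r,t},{r,u},{t,u},{r,t,u}}
  A12: {{p,q},{q,r},{p,q,r}} {{p,s}} {{r,s}} {{r,u},{t,u},{r,t,u}}
  A13: {{t},{r,t},{r,u},{t,u},{r,t,u}}
  A23: {{u},{r,u},{t,u},{r,t,u}}
  A123: {{r,u},{t,u},{r,t,u}}
C dims 5,6,1; δ0: rk 4, SNF 1^4; δ1: rk 1, SNF 1^1
Ȟ^0 = (5 − 4) − 0 = 1, so Ȟ^0 ≅ Z
Ȟ^1 = (6 − 1) − 4 = 1, so Ȟ^1 ≅ Z
Ȟ^2 = (1 − 0) − 1 = 0, so Ȟ^2 ≅ 0


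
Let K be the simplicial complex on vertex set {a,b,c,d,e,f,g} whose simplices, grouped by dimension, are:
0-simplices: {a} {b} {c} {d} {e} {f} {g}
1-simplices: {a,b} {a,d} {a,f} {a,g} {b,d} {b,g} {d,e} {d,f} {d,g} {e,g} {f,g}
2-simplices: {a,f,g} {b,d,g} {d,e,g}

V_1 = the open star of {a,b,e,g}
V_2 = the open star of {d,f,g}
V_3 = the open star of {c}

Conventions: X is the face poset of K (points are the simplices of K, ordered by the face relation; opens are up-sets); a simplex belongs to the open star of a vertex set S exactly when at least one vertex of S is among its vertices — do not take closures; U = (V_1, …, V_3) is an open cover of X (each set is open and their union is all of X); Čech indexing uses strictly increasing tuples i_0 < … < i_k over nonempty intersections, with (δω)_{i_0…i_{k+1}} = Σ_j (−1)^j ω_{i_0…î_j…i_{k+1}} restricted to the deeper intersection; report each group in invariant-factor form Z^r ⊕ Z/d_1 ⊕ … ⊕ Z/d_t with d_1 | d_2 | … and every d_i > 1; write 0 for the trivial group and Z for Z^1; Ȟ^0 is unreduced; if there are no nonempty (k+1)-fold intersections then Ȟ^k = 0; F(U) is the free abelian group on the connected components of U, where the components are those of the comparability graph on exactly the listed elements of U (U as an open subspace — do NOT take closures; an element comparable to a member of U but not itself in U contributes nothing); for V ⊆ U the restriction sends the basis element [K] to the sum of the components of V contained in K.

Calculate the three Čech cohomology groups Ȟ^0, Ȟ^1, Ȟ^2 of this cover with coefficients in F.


nonempty overlaps:
  V1={{a},{b},{e},{g},{a,b},{a,d},{a,f},{a,g},{b,d},{b,g},{d,e},{d,g},{e,g},{f,g},{a,f,g},{b,d,g},{d,e,g}} V2={{d},{f},{g},{a,d},{a,f},{a,g},{b,d},{b,g},{d,e},{d,f},{d,g},{e,g},{f,g},{a,f,g},{b,d,g},{d,e,g}} V3={{c}}
  V12={{g},{a,d},{a,f},{a,g},{b,d},{b,g},{d,e},{d,g},{e,g},{f,g},{a,f,g},{b,d,g},{d,e,g}}
components per intersection:
  V1: {{a},{b},{e},{g},{a,b},{a,d},{a,f},{a,g},{b,d},{b,g},{d,e},{d,g},{e,g},{f,g},{a,f,g},{b,d,g},{d,e,g}}
  V2: {{d},{f},{g},{a,d},{a,f},{a,g},{b,d},{b,g},{d,e},{d,f},{d,g},{e,g},{f,g},{a,f,g},{b,d,g},{d,e,g}}
  V3: {{c}}
  V12: {{g},{a,f},{a,g},{b,d},{b,g},{d,e},{d,g},{e,g},{f,g},{a,f,g},{b,d,g},{d,e,g}} {{a,d}}
C dims 3,2; δ0: rk 1, SNF 1^1
degree 0: 3−1−0 = 2 → Ȟ^0 ≅ Z^2
degree 1: 2−0−1 = 1 → Ȟ^1 ≅ Z
degree 2: 0−0−0 = 0 → Ȟ^2 ≅ 0

Ȟ^0 = Z^2, Ȟ^1 = Z, Ȟ^2 = 0


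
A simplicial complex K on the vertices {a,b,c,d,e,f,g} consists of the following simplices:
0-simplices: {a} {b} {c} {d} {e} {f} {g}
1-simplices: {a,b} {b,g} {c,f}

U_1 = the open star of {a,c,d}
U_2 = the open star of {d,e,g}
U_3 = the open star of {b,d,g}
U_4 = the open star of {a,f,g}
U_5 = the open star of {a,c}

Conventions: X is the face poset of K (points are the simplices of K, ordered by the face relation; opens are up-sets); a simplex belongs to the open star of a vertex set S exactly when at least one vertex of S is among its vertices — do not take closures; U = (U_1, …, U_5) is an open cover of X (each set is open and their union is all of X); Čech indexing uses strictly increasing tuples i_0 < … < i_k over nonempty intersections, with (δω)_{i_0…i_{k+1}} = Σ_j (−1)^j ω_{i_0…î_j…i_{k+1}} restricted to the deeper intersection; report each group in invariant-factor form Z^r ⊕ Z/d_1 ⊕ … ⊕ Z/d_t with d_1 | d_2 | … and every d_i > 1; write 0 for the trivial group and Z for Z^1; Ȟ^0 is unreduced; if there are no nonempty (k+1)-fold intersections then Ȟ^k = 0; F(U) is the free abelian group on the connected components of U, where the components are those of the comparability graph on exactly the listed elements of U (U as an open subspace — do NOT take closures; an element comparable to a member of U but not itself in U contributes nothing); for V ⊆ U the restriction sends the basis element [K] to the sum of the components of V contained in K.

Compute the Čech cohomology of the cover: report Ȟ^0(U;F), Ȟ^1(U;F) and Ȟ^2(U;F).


nonempty intersections:
  U1={{a},{c},{d},{a,b},{c,f}} U2={{d},{e},{g},{b,g}} U3={{b},{d},{g},{a,b},{b,g}} U4={{a},{f},{g},{a,b},{b,g},{c,f}} U5={{a},{c},{a,b},{c,f}}
  U12={{d}} U13={{d},{a,b}} U14={{a},{a,b},{c,f}} U15={{a},{c},{a,b},{c,f}} U23={{d},{g},{b,g}} U24={{g},{b,g}} U34={{g},{a,b},{b,g}} U35={{a,b}} U45={{a},{a,b},{c,f}}
  U123={{d}} U134={{a,b}} U135={{a,b}} U145={{a},{a,b},{c,f}} U234={{g},{b,g}} U345={{a,b}}
  U1345={{a,b}}
components per intersection:
  U1: {{a},{a,b}} {{c},{c,f}} {{d}}
  U2: {{d}} {{e}} {{g},{b,g}}
  U3: {{b},{g},{a,b},{b,g}} {{d}}
  U4: {{a},{a,b}} {{f},{c,f}} {{g},{b,g}}
  U5: {{a},{a,b}} {{c},{c,f}}
  U12: {{d}}
  U13: {{d}} {{a,b}}
  U14: {{a},{a,b}} {{c,f}}
  U15: {{a},{a,b}} {{c},{c,f}}
  U23: {{d}} {{g},{b,g}}
  U24: {{g},{b,g}}
  U34: {{g},{b,g}} {{a,b}}
  U35: {{a,b}}
  U45: {{a},{a,b}} {{c,f}}
  U123: {{d}}
  U134: {{a,b}}
  U135: {{a,b}}
  U145: {{a},{a,b}} {{c,f}}
  U234: {{g},{b,g}}
  U345: {{a,b}}
  U1345: {{a,b}}
C dims 13,15,7,1; δ0: rk 9, SNF 1^9; δ1: rk 6, SNF 1^6; δ2: rk 1, SNF 1^1
Ȟ^0: (13−9)−0=4 ⇒ Z^4
Ȟ^1: (15−6)−9=0 ⇒ 0
Ȟ^2: (7−1)−6=0 ⇒ 0

Ȟ^0 ≅ Z^4, Ȟ^1 ≅ 0 and Ȟ^2 ≅ 0
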